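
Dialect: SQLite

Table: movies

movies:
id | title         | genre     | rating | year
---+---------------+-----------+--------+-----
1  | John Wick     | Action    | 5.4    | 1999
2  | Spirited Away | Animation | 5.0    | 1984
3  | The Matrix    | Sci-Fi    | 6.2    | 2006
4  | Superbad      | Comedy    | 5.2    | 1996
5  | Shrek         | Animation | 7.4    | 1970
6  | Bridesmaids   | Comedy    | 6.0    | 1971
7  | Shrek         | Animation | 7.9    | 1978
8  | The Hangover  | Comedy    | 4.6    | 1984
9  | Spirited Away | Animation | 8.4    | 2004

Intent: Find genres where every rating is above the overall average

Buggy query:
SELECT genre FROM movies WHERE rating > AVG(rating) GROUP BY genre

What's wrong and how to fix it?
Bug: AVG() is an aggregate; it can't sit directly in WHERE

Fix: Use a subquery for AVG and a HAVING MIN(...) filter so the condition holds for every row in the group

Corrected query:
SELECT genre FROM movies GROUP BY genre HAVING MIN(rating) > (SELECT AVG(rating) FROM movies)

Result:
(no rows)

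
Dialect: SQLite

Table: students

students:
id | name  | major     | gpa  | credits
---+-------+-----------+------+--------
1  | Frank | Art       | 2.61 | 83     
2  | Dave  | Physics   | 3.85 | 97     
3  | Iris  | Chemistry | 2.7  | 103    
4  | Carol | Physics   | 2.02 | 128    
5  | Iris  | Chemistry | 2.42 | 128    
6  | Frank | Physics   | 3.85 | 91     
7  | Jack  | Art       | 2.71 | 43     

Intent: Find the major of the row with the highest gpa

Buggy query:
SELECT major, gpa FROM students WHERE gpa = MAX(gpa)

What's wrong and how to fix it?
Bug: WHERE is evaluated per row; an aggregate over the whole table isn't defined there

Fix: Wrap MAX in a scalar subquery so WHERE compares against a single value

Corrected query:
SELECT major, gpa FROM students WHERE gpa = (SELECT MAX(gpa) FROM students)

Result:
major   | gpa 
--------+-----
Physics | 3.85
Physics | 3.85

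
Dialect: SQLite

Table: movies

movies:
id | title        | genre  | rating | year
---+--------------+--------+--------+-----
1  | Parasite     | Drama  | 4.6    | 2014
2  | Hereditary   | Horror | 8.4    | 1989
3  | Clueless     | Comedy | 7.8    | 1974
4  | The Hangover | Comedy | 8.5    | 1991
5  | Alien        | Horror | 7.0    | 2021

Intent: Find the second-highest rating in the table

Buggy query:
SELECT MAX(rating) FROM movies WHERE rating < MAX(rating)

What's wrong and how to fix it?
Bug: MAX(rating) on the right of the comparison is an aggregate-in-WHERE error

Fix: Put the inner MAX in a scalar subquery

Corrected query:
SELECT MAX(rating) FROM movies WHERE rating < (SELECT MAX(rating) FROM movies)

Result:
MAX(rating)
-----------
8.4        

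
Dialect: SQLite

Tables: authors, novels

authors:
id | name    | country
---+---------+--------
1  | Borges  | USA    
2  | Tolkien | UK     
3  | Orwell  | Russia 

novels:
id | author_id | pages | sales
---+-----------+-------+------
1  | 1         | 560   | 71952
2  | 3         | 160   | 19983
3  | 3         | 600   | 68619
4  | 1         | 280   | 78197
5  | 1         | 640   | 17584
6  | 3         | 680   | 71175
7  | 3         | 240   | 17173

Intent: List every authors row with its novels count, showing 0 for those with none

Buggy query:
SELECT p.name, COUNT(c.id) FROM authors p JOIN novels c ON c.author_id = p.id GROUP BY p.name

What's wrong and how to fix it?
Bug: INNER JOIN drops authors rows that have no matching novels rows

Fix: Use LEFT JOIN so parents without children still appear (COUNT(c.id) gives 0)

Corrected query:
SELECT p.name, COUNT(c.id) FROM authors p LEFT JOIN novels c ON c.author_id = p.id GROUP BY p.name

Result:
name    | COUNT(c.id)
--------+------------
Borges  | 3          
Orwell  | 4          
Tolkien | 0          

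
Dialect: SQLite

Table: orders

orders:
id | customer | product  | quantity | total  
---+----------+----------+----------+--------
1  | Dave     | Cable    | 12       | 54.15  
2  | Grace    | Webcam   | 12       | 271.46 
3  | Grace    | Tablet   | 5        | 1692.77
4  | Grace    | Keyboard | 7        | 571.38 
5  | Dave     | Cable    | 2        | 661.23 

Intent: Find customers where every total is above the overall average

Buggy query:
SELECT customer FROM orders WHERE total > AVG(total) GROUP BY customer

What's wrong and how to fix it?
Bug: WHERE evaluates per row before aggregation, so AVG() is unavailable

Fix: Compute the overall average in a scalar subquery and compare each group's MIN against it in HAVING

Corrected query:
SELECT customer FROM orders GROUP BY customer HAVING MIN(total) > (SELECT AVG(total) FROM orders)

Result:
(no rows)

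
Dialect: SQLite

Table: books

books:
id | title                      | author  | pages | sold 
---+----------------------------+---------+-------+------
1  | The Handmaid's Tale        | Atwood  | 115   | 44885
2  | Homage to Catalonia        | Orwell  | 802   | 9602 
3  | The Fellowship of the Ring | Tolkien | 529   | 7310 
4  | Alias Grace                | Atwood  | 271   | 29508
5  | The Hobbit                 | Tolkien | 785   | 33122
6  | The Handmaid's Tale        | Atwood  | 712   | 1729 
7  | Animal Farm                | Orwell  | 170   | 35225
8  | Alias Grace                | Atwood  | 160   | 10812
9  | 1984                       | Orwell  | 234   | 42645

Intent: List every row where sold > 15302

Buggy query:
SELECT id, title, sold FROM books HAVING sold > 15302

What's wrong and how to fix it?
Bug: HAVING filters the output of aggregation, but this query has no GROUP BY and no aggregate functions, so SQLite rejects it (HAVING clause on a non-aggregate query); the condition here is per row

Fix: Replace HAVING with WHERE since the condition applies to individual rows

Corrected query:
SELECT id, title, sold FROM books WHERE sold > 15302

Result:
id | title               | sold 
---+---------------------+------
1  | The Handmaid's Tale | 44885
4  | Alias Grace         | 29508
5  | The Hobbit          | 33122
7  | Animal Farm         | 35225
9  | 1984                | 42645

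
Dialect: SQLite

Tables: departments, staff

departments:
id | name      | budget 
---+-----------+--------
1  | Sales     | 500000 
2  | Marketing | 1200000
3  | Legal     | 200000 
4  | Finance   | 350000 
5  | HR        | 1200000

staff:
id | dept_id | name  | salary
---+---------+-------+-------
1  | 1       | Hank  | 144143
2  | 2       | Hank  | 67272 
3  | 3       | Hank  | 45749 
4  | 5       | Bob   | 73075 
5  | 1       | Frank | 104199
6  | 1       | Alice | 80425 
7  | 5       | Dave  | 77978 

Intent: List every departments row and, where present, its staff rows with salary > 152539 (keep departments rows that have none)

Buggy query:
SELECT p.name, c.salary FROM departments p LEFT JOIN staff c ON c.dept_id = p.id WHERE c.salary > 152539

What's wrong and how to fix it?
Bug: A WHERE condition on the right-hand table after LEFT JOIN drops unmatched parents

Fix: Move the right-table condition into the ON clause so unmatched parents are kept

Corrected query:
SELECT p.name, c.salary FROM departments p LEFT JOIN staff c ON c.dept_id = p.id AND c.salary > 152539

Result:
name      | salary
----------+-------
Sales     | NULL  
Marketing | NULL  
Legal     | NULL  
Finance   | NULL  
HR        | NULL  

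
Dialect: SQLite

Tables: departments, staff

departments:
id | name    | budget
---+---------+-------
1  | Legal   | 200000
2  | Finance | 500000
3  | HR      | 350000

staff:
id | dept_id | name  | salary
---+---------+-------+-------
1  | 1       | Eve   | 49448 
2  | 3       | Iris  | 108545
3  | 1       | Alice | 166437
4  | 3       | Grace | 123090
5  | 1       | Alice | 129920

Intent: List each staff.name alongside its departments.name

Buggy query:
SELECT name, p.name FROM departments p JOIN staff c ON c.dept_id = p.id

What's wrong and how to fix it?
Bug: 'name' exists in both joined tables, so the database can't tell which one is meant

Fix: Qualify the column with its table alias (c.name)

Corrected query:
SELECT c.name, p.name FROM departments p JOIN staff c ON c.dept_id = p.id

Result:
name  | name 
------+------
Eve   | Legal
Iris  | HR   
Alice | Legal
Grace | HR   
Alice | Legal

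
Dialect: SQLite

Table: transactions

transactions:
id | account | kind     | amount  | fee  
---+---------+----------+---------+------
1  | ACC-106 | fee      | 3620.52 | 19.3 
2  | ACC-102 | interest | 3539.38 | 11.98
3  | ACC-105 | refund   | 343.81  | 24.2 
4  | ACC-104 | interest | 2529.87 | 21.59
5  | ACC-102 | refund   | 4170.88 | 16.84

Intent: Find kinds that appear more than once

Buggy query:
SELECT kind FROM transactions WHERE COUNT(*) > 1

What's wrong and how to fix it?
Bug: WHERE can't reference COUNT(*); aggregates are computed after WHERE

Fix: GROUP BY kind, then filter groups with HAVING COUNT(*) > 1

Corrected query:
SELECT kind FROM transactions GROUP BY kind HAVING COUNT(*) > 1

Result:
kind    
--------
interest
refund  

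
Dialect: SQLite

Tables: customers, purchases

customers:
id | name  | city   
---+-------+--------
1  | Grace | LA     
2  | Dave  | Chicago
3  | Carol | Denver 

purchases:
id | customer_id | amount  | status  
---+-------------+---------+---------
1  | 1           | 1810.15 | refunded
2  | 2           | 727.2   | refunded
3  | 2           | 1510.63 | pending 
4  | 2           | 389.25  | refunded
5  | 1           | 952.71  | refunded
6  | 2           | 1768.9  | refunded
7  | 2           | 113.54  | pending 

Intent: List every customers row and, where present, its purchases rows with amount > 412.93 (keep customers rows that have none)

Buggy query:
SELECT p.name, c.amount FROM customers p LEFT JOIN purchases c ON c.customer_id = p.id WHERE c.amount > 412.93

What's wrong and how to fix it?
Bug: Filtering c.amount in WHERE discards the NULL rows produced by LEFT JOIN, turning it into an inner join

Fix: Move the right-table condition into the ON clause so unmatched parents are kept

Corrected query:
SELECT p.name, c.amount FROM customers p LEFT JOIN purchases c ON c.customer_id = p.id AND c.amount > 412.93

Result:
name  | amount 
------+--------
Grace | 952.71 
Grace | 1810.15
Dave  | 727.2  
Dave  | 1510.63
Dave  | 1768.9 
Carol | NULL   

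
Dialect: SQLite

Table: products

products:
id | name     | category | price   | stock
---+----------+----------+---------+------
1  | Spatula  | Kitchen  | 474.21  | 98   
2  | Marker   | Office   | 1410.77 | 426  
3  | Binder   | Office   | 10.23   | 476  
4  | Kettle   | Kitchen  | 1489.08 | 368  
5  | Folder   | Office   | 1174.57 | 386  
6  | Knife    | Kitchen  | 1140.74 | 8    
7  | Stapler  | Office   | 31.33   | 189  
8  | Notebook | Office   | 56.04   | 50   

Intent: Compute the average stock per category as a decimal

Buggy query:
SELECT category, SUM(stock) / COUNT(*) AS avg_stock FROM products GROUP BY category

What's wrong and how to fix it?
Bug: SUM(stock) and COUNT(*) are both integers; the division truncates the fractional part

Fix: Multiply by 1.0 (or CAST to REAL) to force floating-point division

Corrected query:
SELECT category, SUM(stock) * 1.0 / COUNT(*) AS avg_stock FROM products GROUP BY category

Result:
category | avg_stock
---------+----------
Kitchen  | 158      
Office   | 305.4    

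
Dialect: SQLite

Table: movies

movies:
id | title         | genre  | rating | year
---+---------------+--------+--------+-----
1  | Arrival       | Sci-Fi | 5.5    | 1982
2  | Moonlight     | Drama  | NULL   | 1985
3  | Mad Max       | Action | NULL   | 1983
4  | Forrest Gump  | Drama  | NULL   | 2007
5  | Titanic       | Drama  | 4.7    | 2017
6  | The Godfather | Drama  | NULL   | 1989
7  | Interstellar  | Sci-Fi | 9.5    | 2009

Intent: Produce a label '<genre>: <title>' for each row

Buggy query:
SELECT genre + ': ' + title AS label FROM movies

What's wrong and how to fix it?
Bug: '+' is numeric addition; on text columns SQLite converts them to 0 instead of concatenating

Fix: Replace + with || to concatenate text

Corrected query:
SELECT genre || ': ' || title AS label FROM movies

Result:
label               
--------------------
Sci-Fi: Arrival     
Drama: Moonlight    
Action: Mad Max     
Drama: Forrest Gump 
Drama: Titanic      
Drama: The Godfather
Sci-Fi: Interstellar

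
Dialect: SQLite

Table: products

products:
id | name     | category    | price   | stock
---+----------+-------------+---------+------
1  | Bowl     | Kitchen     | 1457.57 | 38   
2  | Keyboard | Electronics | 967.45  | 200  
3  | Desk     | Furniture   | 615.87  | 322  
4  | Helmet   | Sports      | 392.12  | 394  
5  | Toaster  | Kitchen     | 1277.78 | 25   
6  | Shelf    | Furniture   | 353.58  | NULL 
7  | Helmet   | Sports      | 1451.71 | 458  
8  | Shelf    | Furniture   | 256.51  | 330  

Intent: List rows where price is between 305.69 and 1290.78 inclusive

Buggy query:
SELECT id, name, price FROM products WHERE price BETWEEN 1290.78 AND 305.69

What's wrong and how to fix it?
Bug: BETWEEN expects the lower bound first; with 1290.78 AND 305.69 the range is empty

Fix: Swap the bounds so the smaller value comes first

Corrected query:
SELECT id, name, price FROM products WHERE price BETWEEN 305.69 AND 1290.78

Result:
id | name     | price  
---+----------+--------
2  | Keyboard | 967.45 
3  | Desk     | 615.87 
4  | Helmet   | 392.12 
5  | Toaster  | 1277.78
6  | Shelf    | 353.58 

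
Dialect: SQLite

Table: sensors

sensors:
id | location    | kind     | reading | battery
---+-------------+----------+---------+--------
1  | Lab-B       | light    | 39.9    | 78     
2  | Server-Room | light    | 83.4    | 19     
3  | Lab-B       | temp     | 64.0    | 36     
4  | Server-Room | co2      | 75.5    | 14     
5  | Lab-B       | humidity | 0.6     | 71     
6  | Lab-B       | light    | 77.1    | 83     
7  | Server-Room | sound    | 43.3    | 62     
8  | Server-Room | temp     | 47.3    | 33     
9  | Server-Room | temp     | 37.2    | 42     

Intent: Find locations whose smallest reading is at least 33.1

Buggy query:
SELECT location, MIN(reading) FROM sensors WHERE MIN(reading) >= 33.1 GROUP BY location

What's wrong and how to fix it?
Bug: MIN() in WHERE is a misuse of aggregate

Fix: Use HAVING for the per-group MIN condition

Corrected query:
SELECT location, MIN(reading) FROM sensors GROUP BY location HAVING MIN(reading) >= 33.1

Result:
location    | MIN(reading)
------------+-------------
Server-Room | 37.2        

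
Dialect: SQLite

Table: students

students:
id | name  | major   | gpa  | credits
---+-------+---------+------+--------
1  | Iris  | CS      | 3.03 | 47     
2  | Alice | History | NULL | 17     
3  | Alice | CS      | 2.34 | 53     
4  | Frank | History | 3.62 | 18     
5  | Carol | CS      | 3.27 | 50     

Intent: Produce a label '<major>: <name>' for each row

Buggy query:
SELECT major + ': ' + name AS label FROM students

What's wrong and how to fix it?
Bug: '+' is numeric addition; on text columns SQLite converts them to 0 instead of concatenating

Fix: Use the || operator for string concatenation

Corrected query:
SELECT major || ': ' || name AS label FROM students

Result:
label         
--------------
CS: Iris      
History: Alice
CS: Alice     
History: Frank
CS: Carol     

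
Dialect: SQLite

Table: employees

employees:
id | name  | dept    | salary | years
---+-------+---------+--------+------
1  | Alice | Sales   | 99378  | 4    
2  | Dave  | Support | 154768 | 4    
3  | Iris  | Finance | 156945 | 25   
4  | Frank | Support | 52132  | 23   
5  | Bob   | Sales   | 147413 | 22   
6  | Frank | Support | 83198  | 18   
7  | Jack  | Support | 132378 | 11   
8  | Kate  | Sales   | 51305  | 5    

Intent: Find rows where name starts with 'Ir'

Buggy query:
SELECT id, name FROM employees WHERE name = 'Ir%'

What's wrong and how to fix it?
Bug: Wildcards only work with LIKE; '=' treats '%' as a literal character

Fix: Replace '=' with LIKE so 'Ir%' is treated as a pattern

Corrected query:
SELECT id, name FROM employees WHERE name LIKE 'Ir%'

Result:
id | name
---+-----
3  | Iris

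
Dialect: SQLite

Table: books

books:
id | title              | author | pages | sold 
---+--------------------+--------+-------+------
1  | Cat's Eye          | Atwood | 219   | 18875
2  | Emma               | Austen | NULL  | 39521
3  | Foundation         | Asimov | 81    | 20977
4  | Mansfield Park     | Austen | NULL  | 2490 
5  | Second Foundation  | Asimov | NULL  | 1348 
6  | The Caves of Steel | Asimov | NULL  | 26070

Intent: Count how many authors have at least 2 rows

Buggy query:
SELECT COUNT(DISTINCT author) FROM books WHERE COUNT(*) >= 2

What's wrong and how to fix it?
Bug: COUNT(*) cannot appear in WHERE; the per-group count doesn't exist yet

Fix: Use a subquery that GROUPs and filters with HAVING, then count its rows

Corrected query:
SELECT COUNT(*) FROM (SELECT author FROM books GROUP BY author HAVING COUNT(*) >= 2)

Result:
COUNT(*)
--------
2       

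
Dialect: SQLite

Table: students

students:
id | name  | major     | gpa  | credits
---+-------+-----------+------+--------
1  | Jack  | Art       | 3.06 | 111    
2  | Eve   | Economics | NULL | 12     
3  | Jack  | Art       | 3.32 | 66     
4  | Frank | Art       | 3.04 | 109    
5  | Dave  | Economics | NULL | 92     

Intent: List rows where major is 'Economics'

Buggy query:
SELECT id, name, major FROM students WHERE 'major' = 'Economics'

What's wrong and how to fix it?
Bug: 'major' in single quotes is a string literal, not the column; the comparison is literal-vs-literal and never true

Fix: Reference the column as major without single quotes

Corrected query:
SELECT id, name, major FROM students WHERE major = 'Economics'

Result:
id | name | major    
---+------+----------
2  | Eve  | Economics
5  | Dave | Economics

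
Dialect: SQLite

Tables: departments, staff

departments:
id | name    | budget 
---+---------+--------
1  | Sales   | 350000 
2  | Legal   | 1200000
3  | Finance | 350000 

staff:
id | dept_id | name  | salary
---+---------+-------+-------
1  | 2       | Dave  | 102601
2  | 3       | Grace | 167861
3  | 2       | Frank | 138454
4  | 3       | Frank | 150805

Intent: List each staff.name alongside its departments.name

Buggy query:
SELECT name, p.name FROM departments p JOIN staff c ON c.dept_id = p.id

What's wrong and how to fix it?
Bug: 'name' exists in both joined tables, so the database can't tell which one is meant

Fix: Prefix ambiguous columns with the table alias

Corrected query:
SELECT c.name, p.name FROM departments p JOIN staff c ON c.dept_id = p.id

Result:
name  | name   
------+--------
Dave  | Legal  
Grace | Finance
Frank | Legal  
Frank | Finance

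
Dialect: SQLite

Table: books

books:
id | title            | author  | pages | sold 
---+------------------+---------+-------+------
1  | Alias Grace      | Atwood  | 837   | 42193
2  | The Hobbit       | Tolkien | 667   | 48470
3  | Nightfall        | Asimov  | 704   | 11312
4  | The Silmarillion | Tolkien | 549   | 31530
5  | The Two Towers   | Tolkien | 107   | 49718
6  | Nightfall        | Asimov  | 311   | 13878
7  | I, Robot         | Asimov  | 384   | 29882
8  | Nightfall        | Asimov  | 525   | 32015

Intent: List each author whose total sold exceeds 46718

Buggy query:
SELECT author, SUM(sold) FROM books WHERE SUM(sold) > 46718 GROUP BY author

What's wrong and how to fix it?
Bug: SUM(sold) is an aggregate, but WHERE filters rows before aggregation

Fix: Use HAVING (which filters groups after aggregation) instead of WHERE

Corrected query:
SELECT author, SUM(sold) FROM books GROUP BY author HAVING SUM(sold) > 46718

Result:
author  | SUM(sold)
--------+----------
Asimov  | 87087    
Tolkien | 129718   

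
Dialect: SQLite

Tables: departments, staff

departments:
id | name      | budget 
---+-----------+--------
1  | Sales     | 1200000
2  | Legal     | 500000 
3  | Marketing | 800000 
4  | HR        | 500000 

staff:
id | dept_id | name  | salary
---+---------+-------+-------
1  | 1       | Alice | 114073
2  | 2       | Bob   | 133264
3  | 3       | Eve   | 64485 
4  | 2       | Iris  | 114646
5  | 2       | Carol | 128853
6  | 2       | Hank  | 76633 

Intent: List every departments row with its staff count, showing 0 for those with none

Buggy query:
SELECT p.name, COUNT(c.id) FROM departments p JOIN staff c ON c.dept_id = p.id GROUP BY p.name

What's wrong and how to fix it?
Bug: An inner join excludes parents with zero children

Fix: Switch to LEFT JOIN to retain unmatched parent rows

Corrected query:
SELECT p.name, COUNT(c.id) FROM departments p LEFT JOIN staff c ON c.dept_id = p.id GROUP BY p.name

Result:
name      | COUNT(c.id)
----------+------------
HR        | 0          
Legal     | 4          
Marketing | 1          
Sales     | 1          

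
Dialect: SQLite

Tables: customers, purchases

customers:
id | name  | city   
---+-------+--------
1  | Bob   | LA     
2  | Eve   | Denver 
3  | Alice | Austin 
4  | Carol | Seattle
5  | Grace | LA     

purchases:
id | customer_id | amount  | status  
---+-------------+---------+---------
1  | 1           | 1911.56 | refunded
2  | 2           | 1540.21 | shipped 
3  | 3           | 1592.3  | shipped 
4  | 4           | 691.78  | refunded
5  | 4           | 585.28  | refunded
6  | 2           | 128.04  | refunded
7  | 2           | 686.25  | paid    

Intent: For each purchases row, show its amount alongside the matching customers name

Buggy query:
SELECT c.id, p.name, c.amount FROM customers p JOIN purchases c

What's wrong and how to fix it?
Bug: JOIN with no ON clause produces a cartesian product; every purchases row pairs with every customers row

Fix: Specify the join condition linking the foreign key to the parent id

Corrected query:
SELECT c.id, p.name, c.amount FROM customers p JOIN purchases c ON c.customer_id = p.id

Result:
id | name  | amount 
---+-------+--------
1  | Bob   | 1911.56
2  | Eve   | 1540.21
3  | Alice | 1592.3 
4  | Carol | 691.78 
5  | Carol | 585.28 
6  | Eve   | 128.04 
7  | Eve   | 686.25 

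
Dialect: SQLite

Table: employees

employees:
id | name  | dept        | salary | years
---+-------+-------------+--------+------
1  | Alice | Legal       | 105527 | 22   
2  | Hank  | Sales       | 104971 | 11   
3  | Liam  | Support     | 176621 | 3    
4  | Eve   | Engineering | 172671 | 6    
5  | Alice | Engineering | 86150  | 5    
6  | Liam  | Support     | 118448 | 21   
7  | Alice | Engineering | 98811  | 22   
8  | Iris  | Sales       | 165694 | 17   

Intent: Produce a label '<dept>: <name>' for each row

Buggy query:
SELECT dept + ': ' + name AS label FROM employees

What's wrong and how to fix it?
Bug: '+' is numeric addition; on text columns SQLite converts them to 0 instead of concatenating

Fix: Replace + with || to concatenate text

Corrected query:
SELECT dept || ': ' || name AS label FROM employees

Result:
label             
------------------
Legal: Alice      
Sales: Hank       
Support: Liam     
Engineering: Eve  
Engineering: Alice
Support: Liam     
Engineering: Alice
Sales: Iris       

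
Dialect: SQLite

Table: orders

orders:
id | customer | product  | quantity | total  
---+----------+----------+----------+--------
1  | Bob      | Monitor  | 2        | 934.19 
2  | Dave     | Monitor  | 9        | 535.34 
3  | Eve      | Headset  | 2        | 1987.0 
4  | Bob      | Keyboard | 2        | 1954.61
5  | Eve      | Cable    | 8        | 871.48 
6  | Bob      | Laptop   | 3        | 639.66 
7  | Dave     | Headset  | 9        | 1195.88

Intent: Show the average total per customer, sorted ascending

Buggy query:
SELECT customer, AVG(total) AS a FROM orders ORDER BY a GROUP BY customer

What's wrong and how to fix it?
Bug: ORDER BY appears before GROUP BY; SQL clause order requires GROUP BY first

Fix: Move ORDER BY to the end, after GROUP BY

Corrected query:
SELECT customer, AVG(total) AS a FROM orders GROUP BY customer ORDER BY a

Result:
customer | a          
---------+------------
Dave     | 865.61     
Bob      | 1176.153333
Eve      | 1429.24    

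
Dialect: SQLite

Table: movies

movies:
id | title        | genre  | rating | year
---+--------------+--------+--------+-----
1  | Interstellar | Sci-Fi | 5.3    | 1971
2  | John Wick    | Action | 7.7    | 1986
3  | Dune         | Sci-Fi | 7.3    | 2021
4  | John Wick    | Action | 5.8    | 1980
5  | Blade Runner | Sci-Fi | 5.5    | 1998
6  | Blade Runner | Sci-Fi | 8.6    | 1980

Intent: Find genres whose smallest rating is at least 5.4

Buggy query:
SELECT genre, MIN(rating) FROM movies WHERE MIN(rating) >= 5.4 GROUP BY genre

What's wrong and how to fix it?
Bug: MIN() in WHERE is a misuse of aggregate

Fix: Replace WHERE with HAVING after the GROUP BY

Corrected query:
SELECT genre, MIN(rating) FROM movies GROUP BY genre HAVING MIN(rating) >= 5.4

Result:
genre  | MIN(rating)
-------+------------
Action | 5.8        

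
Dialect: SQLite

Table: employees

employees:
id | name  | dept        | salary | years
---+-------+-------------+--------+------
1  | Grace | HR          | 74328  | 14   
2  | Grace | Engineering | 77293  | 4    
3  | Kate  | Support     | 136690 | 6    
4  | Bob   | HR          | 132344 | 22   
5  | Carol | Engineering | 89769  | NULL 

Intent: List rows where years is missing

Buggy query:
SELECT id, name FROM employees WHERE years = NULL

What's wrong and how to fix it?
Bug: Comparing to NULL with '=' never matches; NULL = NULL is unknown, not true

Fix: Use IS NULL to test for NULL

Corrected query:
SELECT id, name FROM employees WHERE years IS NULL

Result:
id | name 
---+------
5  | Carol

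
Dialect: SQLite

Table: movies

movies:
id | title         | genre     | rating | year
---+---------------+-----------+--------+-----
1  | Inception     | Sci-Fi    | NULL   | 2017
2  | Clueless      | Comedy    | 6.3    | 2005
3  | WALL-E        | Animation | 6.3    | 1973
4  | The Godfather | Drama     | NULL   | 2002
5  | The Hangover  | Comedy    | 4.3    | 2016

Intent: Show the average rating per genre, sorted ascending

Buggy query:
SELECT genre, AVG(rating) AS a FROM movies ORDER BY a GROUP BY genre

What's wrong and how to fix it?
Bug: GROUP BY must precede ORDER BY

Fix: Reorder: SELECT … FROM … GROUP BY … ORDER BY …

Corrected query:
SELECT genre, AVG(rating) AS a FROM movies GROUP BY genre ORDER BY a

Result:
genre     | a   
----------+-----
Drama     | NULL
Sci-Fi    | NULL
Comedy    | 5.3 
Animation | 6.3 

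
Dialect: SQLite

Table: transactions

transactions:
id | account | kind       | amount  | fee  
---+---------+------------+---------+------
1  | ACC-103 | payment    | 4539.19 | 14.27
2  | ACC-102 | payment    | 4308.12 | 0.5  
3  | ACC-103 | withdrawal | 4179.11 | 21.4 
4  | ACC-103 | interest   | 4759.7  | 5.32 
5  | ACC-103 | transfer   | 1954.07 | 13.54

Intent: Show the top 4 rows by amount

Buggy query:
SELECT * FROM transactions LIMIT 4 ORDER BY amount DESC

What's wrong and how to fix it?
Bug: ORDER BY cannot follow LIMIT; LIMIT is the final clause

Fix: Swap the clauses: ORDER BY first, then LIMIT

Corrected query:
SELECT * FROM transactions ORDER BY amount DESC LIMIT 4

Result:
id | account | kind       | amount  | fee  
---+---------+------------+---------+------
4  | ACC-103 | interest   | 4759.7  | 5.32 
1  | ACC-103 | payment    | 4539.19 | 14.27
2  | ACC-102 | payment    | 4308.12 | 0.5  
3  | ACC-103 | withdrawal | 4179.11 | 21.4 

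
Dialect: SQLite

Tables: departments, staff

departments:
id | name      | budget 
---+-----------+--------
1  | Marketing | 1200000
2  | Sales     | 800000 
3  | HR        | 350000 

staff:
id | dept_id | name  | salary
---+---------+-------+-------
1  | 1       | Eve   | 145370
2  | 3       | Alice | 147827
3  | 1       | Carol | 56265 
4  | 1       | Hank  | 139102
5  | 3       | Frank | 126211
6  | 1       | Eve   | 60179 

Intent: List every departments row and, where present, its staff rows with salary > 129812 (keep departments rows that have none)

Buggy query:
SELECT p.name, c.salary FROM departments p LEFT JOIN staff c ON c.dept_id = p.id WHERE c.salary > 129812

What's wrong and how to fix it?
Bug: Filtering c.salary in WHERE discards the NULL rows produced by LEFT JOIN, turning it into an inner join

Fix: Move the right-table condition into the ON clause so unmatched parents are kept

Corrected query:
SELECT p.name, c.salary FROM departments p LEFT JOIN staff c ON c.dept_id = p.id AND c.salary > 129812

Result:
name      | salary
----------+-------
Marketing | 139102
Marketing | 145370
Sales     | NULL  
HR        | 147827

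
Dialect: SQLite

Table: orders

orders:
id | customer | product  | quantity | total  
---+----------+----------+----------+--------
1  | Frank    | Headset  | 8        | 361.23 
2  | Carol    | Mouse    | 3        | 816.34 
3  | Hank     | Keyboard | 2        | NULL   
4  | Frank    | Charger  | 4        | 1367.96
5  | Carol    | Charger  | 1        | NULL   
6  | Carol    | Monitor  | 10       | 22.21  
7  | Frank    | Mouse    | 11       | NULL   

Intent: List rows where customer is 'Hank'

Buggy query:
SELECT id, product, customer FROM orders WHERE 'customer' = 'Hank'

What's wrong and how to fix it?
Bug: Single quotes denote string literals in SQL; the column name is being compared as a constant string

Fix: Remove the quotes around the column name (or use double quotes for an identifier)

Corrected query:
SELECT id, product, customer FROM orders WHERE customer = 'Hank'

Result:
id | product  | customer
---+----------+---------
3  | Keyboard | Hank    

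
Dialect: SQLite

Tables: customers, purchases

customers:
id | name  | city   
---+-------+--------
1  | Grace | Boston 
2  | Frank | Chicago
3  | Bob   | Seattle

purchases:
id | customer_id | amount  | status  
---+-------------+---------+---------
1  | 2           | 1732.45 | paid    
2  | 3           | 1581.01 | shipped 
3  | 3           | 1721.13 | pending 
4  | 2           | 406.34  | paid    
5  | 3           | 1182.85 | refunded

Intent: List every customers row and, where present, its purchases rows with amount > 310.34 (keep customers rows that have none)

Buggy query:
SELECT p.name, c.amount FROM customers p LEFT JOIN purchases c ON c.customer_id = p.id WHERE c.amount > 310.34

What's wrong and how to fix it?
Bug: Filtering c.amount in WHERE discards the NULL rows produced by LEFT JOIN, turning it into an inner join

Fix: Move the right-table condition into the ON clause so unmatched parents are kept

Corrected query:
SELECT p.name, c.amount FROM customers p LEFT JOIN purchases c ON c.customer_id = p.id AND c.amount > 310.34

Result:
name  | amount 
------+--------
Grace | NULL   
Frank | 406.34 
Frank | 1732.45
Bob   | 1182.85
Bob   | 1581.01
Bob   | 1721.13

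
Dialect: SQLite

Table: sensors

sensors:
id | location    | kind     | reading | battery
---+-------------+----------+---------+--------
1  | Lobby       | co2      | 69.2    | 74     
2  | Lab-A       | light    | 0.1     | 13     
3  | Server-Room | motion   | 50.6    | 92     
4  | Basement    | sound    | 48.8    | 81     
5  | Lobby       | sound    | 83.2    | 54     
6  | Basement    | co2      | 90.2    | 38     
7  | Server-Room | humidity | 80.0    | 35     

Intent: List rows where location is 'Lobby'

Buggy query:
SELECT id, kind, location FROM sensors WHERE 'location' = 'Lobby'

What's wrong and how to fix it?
Bug: 'location' in single quotes is a string literal, not the column; the comparison is literal-vs-literal and never true

Fix: Remove the quotes around the column name (or use double quotes for an identifier)

Corrected query:
SELECT id, kind, location FROM sensors WHERE location = 'Lobby'

Result:
id | kind  | location
---+-------+---------
1  | co2   | Lobby   
5  | sound | Lobby   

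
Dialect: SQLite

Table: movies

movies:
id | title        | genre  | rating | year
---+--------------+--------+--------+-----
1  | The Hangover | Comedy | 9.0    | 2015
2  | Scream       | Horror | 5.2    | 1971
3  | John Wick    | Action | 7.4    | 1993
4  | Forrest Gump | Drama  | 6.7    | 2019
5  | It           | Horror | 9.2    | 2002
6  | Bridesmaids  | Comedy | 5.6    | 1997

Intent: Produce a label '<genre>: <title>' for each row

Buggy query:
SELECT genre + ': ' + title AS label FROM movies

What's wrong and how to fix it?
Bug: '+' is numeric addition; on text columns SQLite converts them to 0 instead of concatenating

Fix: Use the || operator for string concatenation

Corrected query:
SELECT genre || ': ' || title AS label FROM movies

Result:
label               
--------------------
Comedy: The Hangover
Horror: Scream      
Action: John Wick   
Drama: Forrest Gump 
Horror: It          
Comedy: Bridesmaids 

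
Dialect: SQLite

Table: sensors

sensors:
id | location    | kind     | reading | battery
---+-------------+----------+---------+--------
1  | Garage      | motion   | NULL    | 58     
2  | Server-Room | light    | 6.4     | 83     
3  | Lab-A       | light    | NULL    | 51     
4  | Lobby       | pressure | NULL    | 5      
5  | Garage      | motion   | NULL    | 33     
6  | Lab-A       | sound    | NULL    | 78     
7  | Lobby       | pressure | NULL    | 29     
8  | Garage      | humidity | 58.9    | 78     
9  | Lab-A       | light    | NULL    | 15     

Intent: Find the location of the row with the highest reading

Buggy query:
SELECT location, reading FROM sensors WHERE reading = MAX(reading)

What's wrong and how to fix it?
Bug: WHERE is evaluated per row; an aggregate over the whole table isn't defined there

Fix: Use a subquery: WHERE reading = (SELECT MAX(reading) FROM sensors)

Corrected query:
SELECT location, reading FROM sensors WHERE reading = (SELECT MAX(reading) FROM sensors)

Result:
location | reading
---------+--------
Garage   | 58.9   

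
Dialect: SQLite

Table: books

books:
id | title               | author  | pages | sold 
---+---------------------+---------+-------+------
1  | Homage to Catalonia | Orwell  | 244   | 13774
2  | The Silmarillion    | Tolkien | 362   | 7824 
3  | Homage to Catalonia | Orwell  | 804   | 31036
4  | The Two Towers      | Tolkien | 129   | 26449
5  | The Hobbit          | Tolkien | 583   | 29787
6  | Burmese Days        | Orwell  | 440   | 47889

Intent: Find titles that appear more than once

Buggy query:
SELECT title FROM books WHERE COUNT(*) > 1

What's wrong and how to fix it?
Bug: COUNT(*) is an aggregate and cannot be used in WHERE

Fix: GROUP BY title, then filter groups with HAVING COUNT(*) > 1

Corrected query:
SELECT title FROM books GROUP BY title HAVING COUNT(*) > 1

Result:
title              
-------------------
Homage to Catalonia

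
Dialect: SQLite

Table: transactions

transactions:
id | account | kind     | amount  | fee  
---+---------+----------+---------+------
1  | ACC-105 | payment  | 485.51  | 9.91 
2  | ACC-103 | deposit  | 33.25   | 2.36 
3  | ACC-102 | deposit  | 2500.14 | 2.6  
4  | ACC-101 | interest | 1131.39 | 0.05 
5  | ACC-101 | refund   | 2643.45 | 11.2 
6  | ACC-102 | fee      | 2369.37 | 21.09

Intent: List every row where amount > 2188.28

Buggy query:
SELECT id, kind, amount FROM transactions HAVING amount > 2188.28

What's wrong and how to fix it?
Bug: HAVING filters the output of aggregation, but this query has no GROUP BY and no aggregate functions, so SQLite rejects it (HAVING clause on a non-aggregate query); the condition here is per row

Fix: Use WHERE for row-level filtering

Corrected query:
SELECT id, kind, amount FROM transactions WHERE amount > 2188.28

Result:
id | kind    | amount 
---+---------+--------
3  | deposit | 2500.14
5  | refund  | 2643.45
6  | fee     | 2369.37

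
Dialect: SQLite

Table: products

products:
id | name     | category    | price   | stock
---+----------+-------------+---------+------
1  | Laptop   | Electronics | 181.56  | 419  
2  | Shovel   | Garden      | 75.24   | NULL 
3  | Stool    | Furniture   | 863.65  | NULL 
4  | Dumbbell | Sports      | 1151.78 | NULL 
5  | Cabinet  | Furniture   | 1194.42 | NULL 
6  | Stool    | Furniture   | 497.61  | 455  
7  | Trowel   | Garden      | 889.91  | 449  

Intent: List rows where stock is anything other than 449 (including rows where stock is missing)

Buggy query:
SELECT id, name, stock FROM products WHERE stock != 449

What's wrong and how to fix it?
Bug: 'stock != 449' is unknown when stock is NULL, so NULL rows are silently excluded

Fix: Handle NULL separately with IS NULL alongside the inequality

Corrected query:
SELECT id, name, stock FROM products WHERE stock != 449 OR stock IS NULL

Result:
id | name     | stock
---+----------+------
1  | Laptop   | 419  
2  | Shovel   | NULL 
3  | Stool    | NULL 
4  | Dumbbell | NULL 
5  | Cabinet  | NULL 
6  | Stool    | 455  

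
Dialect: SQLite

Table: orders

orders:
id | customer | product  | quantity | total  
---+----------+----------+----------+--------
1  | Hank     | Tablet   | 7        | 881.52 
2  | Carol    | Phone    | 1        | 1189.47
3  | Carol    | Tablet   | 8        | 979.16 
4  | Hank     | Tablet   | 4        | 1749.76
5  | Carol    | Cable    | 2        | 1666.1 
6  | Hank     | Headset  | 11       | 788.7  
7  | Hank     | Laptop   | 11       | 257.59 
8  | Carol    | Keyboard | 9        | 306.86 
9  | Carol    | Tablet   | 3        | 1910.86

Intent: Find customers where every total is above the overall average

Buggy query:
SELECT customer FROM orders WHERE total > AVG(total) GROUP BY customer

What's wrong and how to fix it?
Bug: WHERE evaluates per row before aggregation, so AVG() is unavailable

Fix: Compute the overall average in a scalar subquery and compare each group's MIN against it in HAVING

Corrected query:
SELECT customer FROM orders GROUP BY customer HAVING MIN(total) > (SELECT AVG(total) FROM orders)

Result:
(no rows)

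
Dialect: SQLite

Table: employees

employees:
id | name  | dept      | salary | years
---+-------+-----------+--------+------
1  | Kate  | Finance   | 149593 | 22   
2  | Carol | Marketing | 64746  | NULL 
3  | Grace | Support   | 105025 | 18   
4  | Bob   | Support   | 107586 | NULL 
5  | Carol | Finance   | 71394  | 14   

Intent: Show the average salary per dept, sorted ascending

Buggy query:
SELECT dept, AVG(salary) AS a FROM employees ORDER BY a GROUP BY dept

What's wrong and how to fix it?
Bug: GROUP BY must precede ORDER BY

Fix: Move ORDER BY to the end, after GROUP BY

Corrected query:
SELECT dept, AVG(salary) AS a FROM employees GROUP BY dept ORDER BY a

Result:
dept      | a       
----------+---------
Marketing | 64746   
Support   | 106305.5
Finance   | 110493.5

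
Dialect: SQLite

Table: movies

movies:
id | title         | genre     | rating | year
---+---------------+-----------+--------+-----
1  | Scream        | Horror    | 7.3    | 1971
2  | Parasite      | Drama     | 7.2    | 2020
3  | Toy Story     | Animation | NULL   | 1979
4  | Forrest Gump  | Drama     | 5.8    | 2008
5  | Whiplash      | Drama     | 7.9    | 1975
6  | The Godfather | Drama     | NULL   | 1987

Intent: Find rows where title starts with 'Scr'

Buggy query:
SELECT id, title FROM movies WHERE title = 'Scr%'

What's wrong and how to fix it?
Bug: Wildcards only work with LIKE; '=' treats '%' as a literal character

Fix: Use LIKE for wildcard pattern matching

Corrected query:
SELECT id, title FROM movies WHERE title LIKE 'Scr%'

Result:
id | title 
---+-------
1  | Scream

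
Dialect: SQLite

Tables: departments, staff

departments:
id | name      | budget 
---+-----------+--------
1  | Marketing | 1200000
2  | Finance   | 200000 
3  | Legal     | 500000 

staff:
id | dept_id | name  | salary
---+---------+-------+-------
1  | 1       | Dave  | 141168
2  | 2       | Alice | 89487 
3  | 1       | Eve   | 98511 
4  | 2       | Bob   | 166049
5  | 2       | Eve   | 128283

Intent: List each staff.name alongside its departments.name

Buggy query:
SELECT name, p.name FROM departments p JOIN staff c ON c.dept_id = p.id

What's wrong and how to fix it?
Bug: Both tables have a 'name' column; the unqualified reference is ambiguous

Fix: Qualify the column with its table alias (c.name)

Corrected query:
SELECT c.name, p.name FROM departments p JOIN staff c ON c.dept_id = p.id

Result:
name  | name     
------+----------
Dave  | Marketing
Alice | Finance  
Eve   | Marketing
Bob   | Finance  
Eve   | Finance  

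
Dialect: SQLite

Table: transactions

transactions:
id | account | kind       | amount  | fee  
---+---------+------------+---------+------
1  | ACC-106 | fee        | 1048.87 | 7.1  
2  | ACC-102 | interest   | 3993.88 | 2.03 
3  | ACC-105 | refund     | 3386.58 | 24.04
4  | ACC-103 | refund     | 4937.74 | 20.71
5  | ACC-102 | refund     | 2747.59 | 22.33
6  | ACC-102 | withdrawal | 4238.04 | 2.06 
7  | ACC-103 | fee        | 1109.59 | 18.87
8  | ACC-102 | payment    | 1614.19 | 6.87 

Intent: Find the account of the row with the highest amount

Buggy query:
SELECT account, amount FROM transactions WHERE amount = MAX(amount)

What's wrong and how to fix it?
Bug: MAX(amount) is an aggregate and cannot be used directly in WHERE

Fix: Wrap MAX in a scalar subquery so WHERE compares against a single value

Corrected query:
SELECT account, amount FROM transactions WHERE amount = (SELECT MAX(amount) FROM transactions)

Result:
account | amount 
--------+--------
ACC-103 | 4937.74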